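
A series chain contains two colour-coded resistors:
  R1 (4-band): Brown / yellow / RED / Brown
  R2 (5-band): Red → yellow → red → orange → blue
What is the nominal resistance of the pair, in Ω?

243400 Ω

R1: brown, yellow → 14; red ×10^2 → 1400 Ω.
R2: red, yellow, red → 242; orange ×10^3 → 242000 Ω.
Series: 1400 + 242000 = 243400 Ω.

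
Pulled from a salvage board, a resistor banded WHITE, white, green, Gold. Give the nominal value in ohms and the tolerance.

9900000 Ω ±5%

White → 9 (first significant figure)
White → 9 (second significant figure)
Green → ×10^5 multiplier
Gold → ±5% tolerance
99 × 100000 = 9900000 Ω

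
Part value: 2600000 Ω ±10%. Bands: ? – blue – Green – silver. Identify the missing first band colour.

2600000 Ω = 26 × 10^5.
The first band gives digit 2 of the significand, and 2 is red.

red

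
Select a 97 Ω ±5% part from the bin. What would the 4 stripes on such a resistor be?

white, violet, black, gold

97 Ω = 97 × 10^0.
9 → white
7 → violet
Multiplier 10^0 → black.
±5% tolerance → gold.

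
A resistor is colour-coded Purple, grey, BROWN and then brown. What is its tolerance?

The last band, brown, is the tolerance band.
Brown corresponds to ±1%.

±1%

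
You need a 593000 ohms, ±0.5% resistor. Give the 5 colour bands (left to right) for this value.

593000 Ω = 593 × 10^3.
5 → green
9 → white
3 → orange
Multiplier 10^3 → orange.
±0.5% tolerance → green.

green, white, orange, orange, green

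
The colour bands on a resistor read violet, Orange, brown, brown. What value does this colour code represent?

Violet → 7 (first significant figure)
Orange → 3 (second significant figure)
Brown → ×10 multiplier
73 × 10 = 730 Ω

730 Ω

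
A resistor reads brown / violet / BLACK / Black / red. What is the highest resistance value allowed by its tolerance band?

173.4 Ω

Brown → 1 (first significant figure)
Violet → 7 (second significant figure)
Black → 0 (third significant figure)
Black → ×1 multiplier
Red → ±2% tolerance
170 × 1 = 170 Ω
Highest = 170 × (1 + 2/100) = 173.4 Ω.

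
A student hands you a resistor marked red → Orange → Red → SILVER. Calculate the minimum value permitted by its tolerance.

2070 Ω

Red → 2 (first significant figure)
Orange → 3 (second significant figure)
Red → ×10^2 multiplier
Silver → ±10% tolerance
23 × 100 = 2300 Ω
Minimum = 2300 × (1 − 10/100) = 2070 Ω.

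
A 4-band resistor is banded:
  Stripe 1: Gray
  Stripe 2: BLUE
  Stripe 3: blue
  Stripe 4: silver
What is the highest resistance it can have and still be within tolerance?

94600000 Ω

Grey → 8 (first significant figure)
Blue → 6 (second significant figure)
Blue → ×10^6 multiplier
Silver → ±10% tolerance
86 × 1000000 = 86000000 Ω
Highest = 86000000 × (1 + 10/100) = 94600000 Ω.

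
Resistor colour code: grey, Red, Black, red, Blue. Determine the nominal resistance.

82000 Ω

Grey → 8 (first significant figure)
Red → 2 (second significant figure)
Black → 0 (third significant figure)
Red → ×10^2 multiplier
820 × 100 = 82000 Ω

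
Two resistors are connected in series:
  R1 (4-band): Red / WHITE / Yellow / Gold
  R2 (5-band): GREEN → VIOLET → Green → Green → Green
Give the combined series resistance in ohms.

57790000 Ω

R1: red, white → 29; yellow ×10^4 → 290000 Ω.
R2: green, violet, green → 575; green ×10^5 → 57500000 Ω.
Series: 290000 + 57500000 = 57790000 Ω.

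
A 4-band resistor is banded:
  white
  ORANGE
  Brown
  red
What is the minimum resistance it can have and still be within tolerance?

White → 9 (first significant figure)
Orange → 3 (second significant figure)
Brown → ×10 multiplier
Red → ±2% tolerance
93 × 10 = 930 Ω
Minimum = 930 × (1 − 2/100) = 911.4 Ω.

911.4 Ω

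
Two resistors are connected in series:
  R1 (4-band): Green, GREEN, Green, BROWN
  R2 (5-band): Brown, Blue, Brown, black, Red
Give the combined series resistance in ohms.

R1: green, green → 55; green ×10^5 → 5500000 Ω.
R2: brown, blue, brown → 161; black ×1 → 161 Ω.
Series: 5500000 + 161 = 5500161 Ω.

5500161 Ω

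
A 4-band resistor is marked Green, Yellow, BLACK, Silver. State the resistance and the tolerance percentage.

Green → 5 (first significant figure)
Yellow → 4 (second significant figure)
Black → ×1 multiplier
Silver → ±10% tolerance
54 × 1 = 54 Ω

54 Ω ±10%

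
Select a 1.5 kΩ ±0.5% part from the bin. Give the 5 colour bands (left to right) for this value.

1500 Ω = 150 × 10^1.
1 → brown
5 → green
0 → black
Multiplier 10^1 → brown.
±0.5% tolerance → green.

brown, green, black, brown, green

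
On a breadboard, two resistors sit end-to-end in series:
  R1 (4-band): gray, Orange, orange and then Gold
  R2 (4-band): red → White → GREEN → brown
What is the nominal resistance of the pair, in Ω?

R1: grey, orange → 83; orange ×10^3 → 83000 Ω.
R2: red, white → 29; green ×10^5 → 2900000 Ω.
Series: 83000 + 2900000 = 2983000 Ω.

2983000 Ω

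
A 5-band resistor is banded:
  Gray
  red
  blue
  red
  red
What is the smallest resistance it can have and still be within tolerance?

80948 Ω

Grey → 8 (first significant figure)
Red → 2 (second significant figure)
Blue → 6 (third significant figure)
Red → ×10^2 multiplier
Red → ±2% tolerance
826 × 100 = 82600 Ω
Smallest = 82600 × (1 − 2/100) = 80948 Ω.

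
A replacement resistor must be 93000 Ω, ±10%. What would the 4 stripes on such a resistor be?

white, orange, orange, silver

93000 Ω = 93 × 10^3.
9 → white
3 → orange
Multiplier 10^3 → orange.
±10% tolerance → silver.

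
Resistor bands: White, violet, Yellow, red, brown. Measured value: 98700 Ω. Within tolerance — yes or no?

White → 9 (first significant figure)
Violet → 7 (second significant figure)
Yellow → 4 (third significant figure)
Red → ×10^2 multiplier
Brown → ±1% tolerance
974 × 100 = 97400 Ω
Allowed range: 96426 Ω to 98374 Ω.
98700 Ω lies outside that range.

no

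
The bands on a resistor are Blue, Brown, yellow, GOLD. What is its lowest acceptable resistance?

Blue → 6 (first significant figure)
Brown → 1 (second significant figure)
Yellow → ×10^4 multiplier
Gold → ±5% tolerance
61 × 10000 = 610000 Ω
Lowest = 610000 × (1 − 5/100) = 579500 Ω.

579500 Ω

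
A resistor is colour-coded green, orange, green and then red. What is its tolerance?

The last band, red, is the tolerance band.
Red corresponds to ±2%.

±2%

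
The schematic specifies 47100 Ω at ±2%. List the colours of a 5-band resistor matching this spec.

yellow, violet, brown, red, red

47100 Ω = 471 × 10^2.
4 → yellow
7 → violet
1 → brown
Multiplier 10^2 → red.
±2% tolerance → red.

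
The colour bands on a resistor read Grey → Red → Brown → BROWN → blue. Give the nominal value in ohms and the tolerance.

8210 Ω ±0.25%

Grey → 8 (first significant figure)
Red → 2 (second significant figure)
Brown → 1 (third significant figure)
Brown → ×10 multiplier
Blue → ±0.25% tolerance
821 × 10 = 8210 Ω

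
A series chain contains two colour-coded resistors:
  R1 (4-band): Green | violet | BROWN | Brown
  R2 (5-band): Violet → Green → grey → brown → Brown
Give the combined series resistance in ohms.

R1: green, violet → 57; brown ×10 → 570 Ω.
R2: violet, green, grey → 758; brown ×10 → 7580 Ω.
Series: 570 + 7580 = 8150 Ω.

8150 Ω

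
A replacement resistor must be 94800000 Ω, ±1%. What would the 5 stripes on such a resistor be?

94800000 Ω = 948 × 10^5.
9 → white
4 → yellow
8 → grey
Multiplier 10^5 → green.
±1% tolerance → brown.

white, yellow, grey, green, brown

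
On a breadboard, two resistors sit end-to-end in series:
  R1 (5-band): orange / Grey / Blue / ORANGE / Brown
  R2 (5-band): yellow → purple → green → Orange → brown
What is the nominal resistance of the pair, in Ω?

R1: orange, grey, blue → 386; orange ×10^3 → 386000 Ω.
R2: yellow, violet, green → 475; orange ×10^3 → 475000 Ω.
Series: 386000 + 475000 = 861000 Ω.

861000 Ω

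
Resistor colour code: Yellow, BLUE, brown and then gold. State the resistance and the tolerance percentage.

460 Ω ±5%

Yellow → 4 (first significant figure)
Blue → 6 (second significant figure)
Brown → ×10 multiplier
Gold → ±5% tolerance
46 × 10 = 460 Ω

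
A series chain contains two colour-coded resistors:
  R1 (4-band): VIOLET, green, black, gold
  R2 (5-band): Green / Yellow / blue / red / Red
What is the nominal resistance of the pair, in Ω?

R1: violet, green → 75; black ×1 → 75 Ω.
R2: green, yellow, blue → 546; red ×10^2 → 54600 Ω.
Series: 75 + 54600 = 54675 Ω.

54675 Ω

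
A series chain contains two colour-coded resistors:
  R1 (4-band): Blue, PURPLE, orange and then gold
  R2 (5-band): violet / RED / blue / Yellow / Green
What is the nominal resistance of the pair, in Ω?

7327000 Ω

R1: blue, violet → 67; orange ×10^3 → 67000 Ω.
R2: violet, red, blue → 726; yellow ×10^4 → 7260000 Ω.
Series: 67000 + 7260000 = 7327000 Ω.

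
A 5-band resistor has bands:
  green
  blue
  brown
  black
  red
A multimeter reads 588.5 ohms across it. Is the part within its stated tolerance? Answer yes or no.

Green → 5 (first significant figure)
Blue → 6 (second significant figure)
Brown → 1 (third significant figure)
Black → ×1 multiplier
Red → ±2% tolerance
561 × 1 = 561 Ω
Allowed range: 549.78 Ω to 572.22 Ω.
588.5 ohms lies outside that range.

no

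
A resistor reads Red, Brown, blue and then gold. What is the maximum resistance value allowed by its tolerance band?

22050000 Ω

Red → 2 (first significant figure)
Brown → 1 (second significant figure)
Blue → ×10^6 multiplier
Gold → ±5% tolerance
21 × 1000000 = 21000000 Ω
Maximum = 21000000 × (1 + 5/100) = 22050000 Ω.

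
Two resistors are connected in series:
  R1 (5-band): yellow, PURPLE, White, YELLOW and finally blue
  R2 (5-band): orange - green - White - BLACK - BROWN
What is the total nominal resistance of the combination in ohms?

R1: yellow, violet, white → 479; yellow ×10^4 → 4790000 Ω.
R2: orange, green, white → 359; black ×1 → 359 Ω.
Series: 4790000 + 359 = 4790359 Ω.

4790359 Ω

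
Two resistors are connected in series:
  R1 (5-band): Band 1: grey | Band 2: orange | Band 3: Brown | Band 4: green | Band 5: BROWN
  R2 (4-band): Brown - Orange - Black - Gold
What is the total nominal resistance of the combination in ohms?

R1: grey, orange, brown → 831; green ×10^5 → 83100000 Ω.
R2: brown, orange → 13; black ×1 → 13 Ω.
Series: 83100000 + 13 = 83100013 Ω.

83100013 Ω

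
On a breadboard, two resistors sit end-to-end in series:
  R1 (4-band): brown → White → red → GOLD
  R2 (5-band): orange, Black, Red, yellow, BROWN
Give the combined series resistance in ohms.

R1: brown, white → 19; red ×10^2 → 1900 Ω.
R2: orange, black, red → 302; yellow ×10^4 → 3020000 Ω.
Series: 1900 + 3020000 = 3021900 Ω.

3021900 Ω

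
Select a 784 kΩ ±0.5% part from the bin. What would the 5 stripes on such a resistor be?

784000 Ω = 784 × 10^3.
7 → violet
8 → grey
4 → yellow
Multiplier 10^3 → orange.
±0.5% tolerance → green.

violet, grey, yellow, orange, green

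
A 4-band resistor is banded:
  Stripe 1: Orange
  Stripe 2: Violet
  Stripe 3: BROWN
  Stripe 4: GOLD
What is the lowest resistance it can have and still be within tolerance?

Orange → 3 (first significant figure)
Violet → 7 (second significant figure)
Brown → ×10 multiplier
Gold → ±5% tolerance
37 × 10 = 370 Ω
Lowest = 370 × (1 − 5/100) = 351.5 Ω.

351.5 Ω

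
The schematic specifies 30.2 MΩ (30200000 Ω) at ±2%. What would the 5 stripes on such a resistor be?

30200000 Ω = 302 × 10^5.
3 → orange
0 → black
2 → red
Multiplier 10^5 → green.
±2% tolerance → red.

orange, black, red, green, red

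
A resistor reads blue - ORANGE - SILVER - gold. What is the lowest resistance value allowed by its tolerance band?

Blue → 6 (first significant figure)
Orange → 3 (second significant figure)
Silver → ×0.01 multiplier
Gold → ±5% tolerance
63 × 0.01 = 0.63 Ω
Lowest = 0.63 × (1 − 5/100) = 0.5985 Ω.

0.5985 Ω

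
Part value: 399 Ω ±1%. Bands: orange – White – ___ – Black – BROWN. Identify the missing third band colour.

399 Ω = 399 × 10^0.
The third band gives digit 9 of the significand, and 9 is white.

white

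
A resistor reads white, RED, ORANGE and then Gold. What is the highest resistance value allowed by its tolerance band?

96600 Ω

White → 9 (first significant figure)
Red → 2 (second significant figure)
Orange → ×10^3 multiplier
Gold → ±5% tolerance
92 × 1000 = 92000 Ω
Highest = 92000 × (1 + 5/100) = 96600 Ω.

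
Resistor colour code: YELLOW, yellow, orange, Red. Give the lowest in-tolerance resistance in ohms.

Yellow → 4 (first significant figure)
Yellow → 4 (second significant figure)
Orange → ×10^3 multiplier
Red → ±2% tolerance
44 × 1000 = 44000 Ω
Lowest = 44000 × (1 − 2/100) = 43120 Ω.

43120 Ω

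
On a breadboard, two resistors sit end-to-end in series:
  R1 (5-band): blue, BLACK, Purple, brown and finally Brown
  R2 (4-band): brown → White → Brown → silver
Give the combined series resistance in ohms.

6260 Ω

R1: blue, black, violet → 607; brown ×10 → 6070 Ω.
R2: brown, white → 19; brown ×10 → 190 Ω.
Series: 6070 + 190 = 6260 Ω.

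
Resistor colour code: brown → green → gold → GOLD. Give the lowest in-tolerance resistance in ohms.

Brown → 1 (first significant figure)
Green → 5 (second significant figure)
Gold → ×0.1 multiplier
Gold → ±5% tolerance
15 × 0.1 = 1.5 Ω
Lowest = 1.5 × (1 − 5/100) = 1.425 Ω.

1.425 Ω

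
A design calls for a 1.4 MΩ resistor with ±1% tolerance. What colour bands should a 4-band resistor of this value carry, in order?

brown, yellow, green, brown

1400000 Ω = 14 × 10^5.
1 → brown
4 → yellow
Multiplier 10^5 → green.
±1% tolerance → brown.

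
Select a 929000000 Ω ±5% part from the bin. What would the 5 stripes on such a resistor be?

929000000 Ω = 929 × 10^6.
9 → white
2 → red
9 → white
Multiplier 10^6 → blue.
±5% tolerance → gold.

white, red, white, blue, gold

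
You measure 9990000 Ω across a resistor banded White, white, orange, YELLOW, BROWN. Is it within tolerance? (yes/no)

White → 9 (first significant figure)
White → 9 (second significant figure)
Orange → 3 (third significant figure)
Yellow → ×10^4 multiplier
Brown → ±1% tolerance
993 × 10000 = 9930000 Ω
Allowed range: 9830700 Ω to 10029300 Ω.
9990000 Ω lies inside that range.

yes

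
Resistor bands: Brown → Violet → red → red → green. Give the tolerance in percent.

±0.5%

The last band, green, is the tolerance band.
Green corresponds to ±0.5%.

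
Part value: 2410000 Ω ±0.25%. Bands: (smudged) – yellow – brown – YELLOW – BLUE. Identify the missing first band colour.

red

2410000 Ω = 241 × 10^4.
The first band gives digit 2 of the significand, and 2 is red.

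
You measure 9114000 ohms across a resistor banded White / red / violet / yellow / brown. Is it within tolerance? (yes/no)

White → 9 (first significant figure)
Red → 2 (second significant figure)
Violet → 7 (third significant figure)
Yellow → ×10^4 multiplier
Brown → ±1% tolerance
927 × 10000 = 9270000 Ω
Allowed range: 9177300 Ω to 9362700 Ω.
9114000 ohms lies outside that range.

no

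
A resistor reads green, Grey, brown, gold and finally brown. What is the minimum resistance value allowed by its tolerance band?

57.519 Ω

Green → 5 (first significant figure)
Grey → 8 (second significant figure)
Brown → 1 (third significant figure)
Gold → ×0.1 multiplier
Brown → ±1% tolerance
581 × 0.1 = 58.1 Ω
Minimum = 58.1 × (1 − 1/100) = 57.519 Ω.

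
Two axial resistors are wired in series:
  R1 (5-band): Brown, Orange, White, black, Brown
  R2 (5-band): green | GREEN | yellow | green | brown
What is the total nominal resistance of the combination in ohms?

R1: brown, orange, white → 139; black ×1 → 139 Ω.
R2: green, green, yellow → 554; green ×10^5 → 55400000 Ω.
Series: 139 + 55400000 = 55400139 Ω.

55400139 Ω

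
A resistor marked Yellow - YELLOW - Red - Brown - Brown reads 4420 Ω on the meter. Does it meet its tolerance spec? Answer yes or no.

yes

Yellow → 4 (first significant figure)
Yellow → 4 (second significant figure)
Red → 2 (third significant figure)
Brown → ×10 multiplier
Brown → ±1% tolerance
442 × 10 = 4420 Ω
Allowed range: 4375.8 Ω to 4464.2 Ω.
4420 Ω lies inside that range.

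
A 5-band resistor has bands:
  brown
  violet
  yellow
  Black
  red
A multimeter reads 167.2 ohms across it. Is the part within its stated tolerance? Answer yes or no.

Brown → 1 (first significant figure)
Violet → 7 (second significant figure)
Yellow → 4 (third significant figure)
Black → ×1 multiplier
Red → ±2% tolerance
174 × 1 = 174 Ω
Allowed range: 170.52 Ω to 177.48 Ω.
167.2 ohms lies outside that range.

no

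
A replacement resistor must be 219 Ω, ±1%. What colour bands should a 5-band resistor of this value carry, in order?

219 Ω = 219 × 10^0.
2 → red
1 → brown
9 → white
Multiplier 10^0 → black.
±1% tolerance → brown.

red, brown, white, black, brown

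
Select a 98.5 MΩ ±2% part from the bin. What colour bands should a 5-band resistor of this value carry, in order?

white, grey, green, green, red

98500000 Ω = 985 × 10^5.
9 → white
8 → grey
5 → green
Multiplier 10^5 → green.
±2% tolerance → red.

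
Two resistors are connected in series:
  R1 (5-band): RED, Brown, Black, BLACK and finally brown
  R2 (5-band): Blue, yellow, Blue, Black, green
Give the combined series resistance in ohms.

856 Ω

R1: red, brown, black → 210; black ×1 → 210 Ω.
R2: blue, yellow, blue → 646; black ×1 → 646 Ω.
Series: 210 + 646 = 856 Ω.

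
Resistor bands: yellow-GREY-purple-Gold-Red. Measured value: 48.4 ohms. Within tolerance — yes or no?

yes

Yellow → 4 (first significant figure)
Grey → 8 (second significant figure)
Violet → 7 (third significant figure)
Gold → ×0.1 multiplier
Red → ±2% tolerance
487 × 0.1 = 48.7 Ω
Allowed range: 47.726 Ω to 49.674 Ω.
48.4 ohms lies inside that range.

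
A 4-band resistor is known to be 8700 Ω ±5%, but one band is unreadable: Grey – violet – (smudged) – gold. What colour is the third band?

red

8700 Ω = 87 × 10^2.
The third band is the multiplier, 10^2, which is red.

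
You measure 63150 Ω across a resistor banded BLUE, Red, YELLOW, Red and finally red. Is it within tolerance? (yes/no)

yes

Blue → 6 (first significant figure)
Red → 2 (second significant figure)
Yellow → 4 (third significant figure)
Red → ×10^2 multiplier
Red → ±2% tolerance
624 × 100 = 62400 Ω
Allowed range: 61152 Ω to 63648 Ω.
63150 Ω lies inside that range.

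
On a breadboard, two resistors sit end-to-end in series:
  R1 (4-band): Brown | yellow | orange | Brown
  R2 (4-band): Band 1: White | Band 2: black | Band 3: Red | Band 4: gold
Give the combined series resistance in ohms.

23000 Ω

R1: brown, yellow → 14; orange ×10^3 → 14000 Ω.
R2: white, black → 90; red ×10^2 → 9000 Ω.
Series: 14000 + 9000 = 23000 Ω.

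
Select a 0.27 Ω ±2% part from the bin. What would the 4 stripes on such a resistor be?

red, violet, silver, red

0.27 Ω = 27 × 10^-2.
2 → red
7 → violet
Multiplier 10^-2 → silver.
±2% tolerance → red.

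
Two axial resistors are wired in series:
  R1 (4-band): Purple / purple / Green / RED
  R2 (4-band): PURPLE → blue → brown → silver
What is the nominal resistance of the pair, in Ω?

R1: violet, violet → 77; green ×10^5 → 7700000 Ω.
R2: violet, blue → 76; brown ×10 → 760 Ω.
Series: 7700000 + 760 = 7700760 Ω.

7700760 Ω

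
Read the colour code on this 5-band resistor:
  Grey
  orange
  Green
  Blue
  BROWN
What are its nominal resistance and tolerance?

835000000 Ω ±1%

Grey → 8 (first significant figure)
Orange → 3 (second significant figure)
Green → 5 (third significant figure)
Blue → ×10^6 multiplier
Brown → ±1% tolerance
835 × 1000000 = 835000000 Ω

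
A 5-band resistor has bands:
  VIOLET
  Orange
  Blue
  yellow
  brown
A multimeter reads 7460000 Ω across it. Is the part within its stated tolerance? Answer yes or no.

no

Violet → 7 (first significant figure)
Orange → 3 (second significant figure)
Blue → 6 (third significant figure)
Yellow → ×10^4 multiplier
Brown → ±1% tolerance
736 × 10000 = 7360000 Ω
Allowed range: 7286400 Ω to 7433600 Ω.
7460000 Ω lies outside that range.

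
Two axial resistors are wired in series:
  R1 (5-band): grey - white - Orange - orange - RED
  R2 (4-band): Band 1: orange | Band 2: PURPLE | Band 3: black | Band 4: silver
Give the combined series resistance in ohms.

R1: grey, white, orange → 893; orange ×10^3 → 893000 Ω.
R2: orange, violet → 37; black ×1 → 37 Ω.
Series: 893000 + 37 = 893037 Ω.

893037 Ω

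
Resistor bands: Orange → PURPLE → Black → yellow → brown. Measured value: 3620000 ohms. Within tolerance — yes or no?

no

Orange → 3 (first significant figure)
Violet → 7 (second significant figure)
Black → 0 (third significant figure)
Yellow → ×10^4 multiplier
Brown → ±1% tolerance
370 × 10000 = 3700000 Ω
Allowed range: 3663000 Ω to 3737000 Ω.
3620000 ohms lies outside that range.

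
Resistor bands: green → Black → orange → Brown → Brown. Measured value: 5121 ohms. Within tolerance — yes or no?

no

Green → 5 (first significant figure)
Black → 0 (second significant figure)
Orange → 3 (third significant figure)
Brown → ×10 multiplier
Brown → ±1% tolerance
503 × 10 = 5030 Ω
Allowed range: 4979.7 Ω to 5080.3 Ω.
5121 ohms lies outside that range.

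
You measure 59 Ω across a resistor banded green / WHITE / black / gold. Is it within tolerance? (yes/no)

yes

Green → 5 (first significant figure)
White → 9 (second significant figure)
Black → ×1 multiplier
Gold → ±5% tolerance
59 × 1 = 59 Ω
Allowed range: 56.05 Ω to 61.95 Ω.
59 Ω lies inside that range.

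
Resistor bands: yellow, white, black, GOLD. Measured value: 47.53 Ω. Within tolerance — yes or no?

yes

Yellow → 4 (first significant figure)
White → 9 (second significant figure)
Black → ×1 multiplier
Gold → ±5% tolerance
49 × 1 = 49 Ω
Allowed range: 46.55 Ω to 51.45 Ω.
47.53 Ω lies inside that range.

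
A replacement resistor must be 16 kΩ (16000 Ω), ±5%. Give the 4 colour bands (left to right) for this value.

16000 Ω = 16 × 10^3.
1 → brown
6 → blue
Multiplier 10^3 → orange.
±5% tolerance → gold.

brown, blue, orange, gold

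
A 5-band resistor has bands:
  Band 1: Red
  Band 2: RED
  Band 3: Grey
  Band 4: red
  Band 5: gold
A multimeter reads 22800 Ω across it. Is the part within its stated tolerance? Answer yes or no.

yes

Red → 2 (first significant figure)
Red → 2 (second significant figure)
Grey → 8 (third significant figure)
Red → ×10^2 multiplier
Gold → ±5% tolerance
228 × 100 = 22800 Ω
Allowed range: 21660 Ω to 23940 Ω.
22800 Ω lies inside that range.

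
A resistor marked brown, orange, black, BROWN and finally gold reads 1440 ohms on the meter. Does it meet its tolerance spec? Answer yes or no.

no

Brown → 1 (first significant figure)
Orange → 3 (second significant figure)
Black → 0 (third significant figure)
Brown → ×10 multiplier
Gold → ±5% tolerance
130 × 10 = 1300 Ω
Allowed range: 1235 Ω to 1365 Ω.
1440 ohms lies outside that range.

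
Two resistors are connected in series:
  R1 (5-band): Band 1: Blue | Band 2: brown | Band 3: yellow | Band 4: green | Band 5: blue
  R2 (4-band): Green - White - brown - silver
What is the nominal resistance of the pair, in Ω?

61400590 Ω

R1: blue, brown, yellow → 614; green ×10^5 → 61400000 Ω.
R2: green, white → 59; brown ×10 → 590 Ω.
Series: 61400000 + 590 = 61400590 Ω.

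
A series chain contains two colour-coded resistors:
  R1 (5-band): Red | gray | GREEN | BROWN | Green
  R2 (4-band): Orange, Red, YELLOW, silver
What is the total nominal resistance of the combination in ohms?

R1: red, grey, green → 285; brown ×10 → 2850 Ω.
R2: orange, red → 32; yellow ×10^4 → 320000 Ω.
Series: 2850 + 320000 = 322850 Ω.

322850 Ω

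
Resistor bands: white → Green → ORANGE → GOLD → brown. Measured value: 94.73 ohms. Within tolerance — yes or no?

yes

White → 9 (first significant figure)
Green → 5 (second significant figure)
Orange → 3 (third significant figure)
Gold → ×0.1 multiplier
Brown → ±1% tolerance
953 × 0.1 = 95.3 Ω
Allowed range: 94.347 Ω to 96.253 Ω.
94.73 ohms lies inside that range.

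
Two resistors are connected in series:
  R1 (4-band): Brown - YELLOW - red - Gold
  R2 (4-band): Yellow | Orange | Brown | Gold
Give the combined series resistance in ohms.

1830 Ω

R1: brown, yellow → 14; red ×10^2 → 1400 Ω.
R2: yellow, orange → 43; brown ×10 → 430 Ω.
Series: 1400 + 430 = 1830 Ω.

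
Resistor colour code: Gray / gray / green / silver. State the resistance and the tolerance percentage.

8800000 Ω ±10%

Grey → 8 (first significant figure)
Grey → 8 (second significant figure)
Green → ×10^5 multiplier
Silver → ±10% tolerance
88 × 100000 = 8800000 Ω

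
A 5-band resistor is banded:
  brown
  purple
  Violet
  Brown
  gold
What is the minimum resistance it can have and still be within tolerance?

Brown → 1 (first significant figure)
Violet → 7 (second significant figure)
Violet → 7 (third significant figure)
Brown → ×10 multiplier
Gold → ±5% tolerance
177 × 10 = 1770 Ω
Minimum = 1770 × (1 − 5/100) = 1681.5 Ω.

1681.5 Ω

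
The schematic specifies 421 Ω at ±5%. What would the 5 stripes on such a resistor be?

421 Ω = 421 × 10^0.
4 → yellow
2 → red
1 → brown
Multiplier 10^0 → black.
±5% tolerance → gold.

yellow, red, brown, black, gold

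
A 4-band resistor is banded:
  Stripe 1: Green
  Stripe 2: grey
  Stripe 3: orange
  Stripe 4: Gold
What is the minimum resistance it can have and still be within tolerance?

55100 Ω

Green → 5 (first significant figure)
Grey → 8 (second significant figure)
Orange → ×10^3 multiplier
Gold → ±5% tolerance
58 × 1000 = 58000 Ω
Minimum = 58000 × (1 − 5/100) = 55100 Ω.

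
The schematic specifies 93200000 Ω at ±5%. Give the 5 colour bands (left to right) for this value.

white, orange, red, green, gold

93200000 Ω = 932 × 10^5.
9 → white
3 → orange
2 → red
Multiplier 10^5 → green.
±5% tolerance → gold.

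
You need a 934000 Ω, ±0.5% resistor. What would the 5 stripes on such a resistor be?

white, orange, yellow, orange, green

934000 Ω = 934 × 10^3.
9 → white
3 → orange
4 → yellow
Multiplier 10^3 → orange.
±0.5% tolerance → green.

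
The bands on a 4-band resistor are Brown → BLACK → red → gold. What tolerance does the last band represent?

The last band, gold, is the tolerance band.
Gold corresponds to ±5%.

±5%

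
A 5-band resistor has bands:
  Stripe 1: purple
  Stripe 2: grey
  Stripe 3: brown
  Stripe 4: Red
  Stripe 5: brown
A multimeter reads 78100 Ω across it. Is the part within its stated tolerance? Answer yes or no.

Violet → 7 (first significant figure)
Grey → 8 (second significant figure)
Brown → 1 (third significant figure)
Red → ×10^2 multiplier
Brown → ±1% tolerance
781 × 100 = 78100 Ω
Allowed range: 77319 Ω to 78881 Ω.
78100 Ω lies inside that range.

yes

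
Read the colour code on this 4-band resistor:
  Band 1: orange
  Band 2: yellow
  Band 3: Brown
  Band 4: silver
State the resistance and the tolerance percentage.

Orange → 3 (first significant figure)
Yellow → 4 (second significant figure)
Brown → ×10 multiplier
Silver → ±10% tolerance
34 × 10 = 340 Ω

340 Ω ±10%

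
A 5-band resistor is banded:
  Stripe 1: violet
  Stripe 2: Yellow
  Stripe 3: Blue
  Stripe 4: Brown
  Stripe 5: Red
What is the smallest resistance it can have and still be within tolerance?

7310.8 Ω

Violet → 7 (first significant figure)
Yellow → 4 (second significant figure)
Blue → 6 (third significant figure)
Brown → ×10 multiplier
Red → ±2% tolerance
746 × 10 = 7460 Ω
Smallest = 7460 × (1 − 2/100) = 7310.8 Ω.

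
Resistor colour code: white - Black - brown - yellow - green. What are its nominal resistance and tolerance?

9010000 Ω ±0.5%

White → 9 (first significant figure)
Black → 0 (second significant figure)
Brown → 1 (third significant figure)
Yellow → ×10^4 multiplier
Green → ±0.5% tolerance
901 × 10000 = 9010000 Ω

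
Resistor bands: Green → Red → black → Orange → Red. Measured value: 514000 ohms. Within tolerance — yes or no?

Green → 5 (first significant figure)
Red → 2 (second significant figure)
Black → 0 (third significant figure)
Orange → ×10^3 multiplier
Red → ±2% tolerance
520 × 1000 = 520000 Ω
Allowed range: 509600 Ω to 530400 Ω.
514000 ohms lies inside that range.

yes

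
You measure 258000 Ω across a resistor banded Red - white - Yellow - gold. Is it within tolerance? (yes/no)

no

Red → 2 (first significant figure)
White → 9 (second significant figure)
Yellow → ×10^4 multiplier
Gold → ±5% tolerance
29 × 10000 = 290000 Ω
Allowed range: 275500 Ω to 304500 Ω.
258000 Ω lies outside that range.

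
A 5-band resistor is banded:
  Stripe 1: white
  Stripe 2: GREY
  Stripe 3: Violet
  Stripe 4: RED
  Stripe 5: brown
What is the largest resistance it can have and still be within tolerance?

White → 9 (first significant figure)
Grey → 8 (second significant figure)
Violet → 7 (third significant figure)
Red → ×10^2 multiplier
Brown → ±1% tolerance
987 × 100 = 98700 Ω
Largest = 98700 × (1 + 1/100) = 99687 Ω.

99687 Ω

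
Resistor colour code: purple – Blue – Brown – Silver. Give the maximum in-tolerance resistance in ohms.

Violet → 7 (first significant figure)
Blue → 6 (second significant figure)
Brown → ×10 multiplier
Silver → ±10% tolerance
76 × 10 = 760 Ω
Maximum = 760 × (1 + 10/100) = 836 Ω.

836 Ω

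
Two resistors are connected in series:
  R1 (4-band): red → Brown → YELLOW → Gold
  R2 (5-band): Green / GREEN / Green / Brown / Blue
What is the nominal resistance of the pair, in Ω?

R1: red, brown → 21; yellow ×10^4 → 210000 Ω.
R2: green, green, green → 555; brown ×10 → 5550 Ω.
Series: 210000 + 5550 = 215550 Ω.

215550 Ω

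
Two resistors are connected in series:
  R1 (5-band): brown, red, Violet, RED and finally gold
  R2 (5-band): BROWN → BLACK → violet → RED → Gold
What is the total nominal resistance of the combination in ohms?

R1: brown, red, violet → 127; red ×10^2 → 12700 Ω.
R2: brown, black, violet → 107; red ×10^2 → 10700 Ω.
Series: 12700 + 10700 = 23400 Ω.

23400 Ω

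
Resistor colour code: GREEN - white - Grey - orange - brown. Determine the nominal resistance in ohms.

Green → 5 (first significant figure)
White → 9 (second significant figure)
Grey → 8 (third significant figure)
Orange → ×10^3 multiplier
598 × 1000 = 598000 Ω

598000 Ω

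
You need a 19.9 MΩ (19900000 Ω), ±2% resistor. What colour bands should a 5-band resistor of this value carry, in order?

19900000 Ω = 199 × 10^5.
1 → brown
9 → white
9 → white
Multiplier 10^5 → green.
±2% tolerance → red.

brown, white, white, green, red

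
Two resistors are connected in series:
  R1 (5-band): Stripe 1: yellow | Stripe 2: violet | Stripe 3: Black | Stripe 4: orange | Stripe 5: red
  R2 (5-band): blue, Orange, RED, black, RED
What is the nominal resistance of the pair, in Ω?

470632 Ω

R1: yellow, violet, black → 470; orange ×10^3 → 470000 Ω.
R2: blue, orange, red → 632; black ×1 → 632 Ω.
Series: 470000 + 632 = 470632 Ω.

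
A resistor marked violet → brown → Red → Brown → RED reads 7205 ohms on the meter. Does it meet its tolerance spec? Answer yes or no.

yes

Violet → 7 (first significant figure)
Brown → 1 (second significant figure)
Red → 2 (third significant figure)
Brown → ×10 multiplier
Red → ±2% tolerance
712 × 10 = 7120 Ω
Allowed range: 6977.6 Ω to 7262.4 Ω.
7205 ohms lies inside that range.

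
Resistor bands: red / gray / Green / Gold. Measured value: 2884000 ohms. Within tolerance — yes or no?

yes

Red → 2 (first significant figure)
Grey → 8 (second significant figure)
Green → ×10^5 multiplier
Gold → ±5% tolerance
28 × 100000 = 2800000 Ω
Allowed range: 2660000 Ω to 2940000 Ω.
2884000 ohms lies inside that range.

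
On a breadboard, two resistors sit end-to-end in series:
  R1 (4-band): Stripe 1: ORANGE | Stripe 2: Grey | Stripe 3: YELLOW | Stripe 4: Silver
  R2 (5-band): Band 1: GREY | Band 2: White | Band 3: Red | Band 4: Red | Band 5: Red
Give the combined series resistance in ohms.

469200 Ω

R1: orange, grey → 38; yellow ×10^4 → 380000 Ω.
R2: grey, white, red → 892; red ×10^2 → 89200 Ω.
Series: 380000 + 89200 = 469200 Ω.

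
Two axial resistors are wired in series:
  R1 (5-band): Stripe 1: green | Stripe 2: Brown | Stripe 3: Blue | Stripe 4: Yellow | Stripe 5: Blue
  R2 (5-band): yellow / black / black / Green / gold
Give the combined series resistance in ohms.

R1: green, brown, blue → 516; yellow ×10^4 → 5160000 Ω.
R2: yellow, black, black → 400; green ×10^5 → 40000000 Ω.
Series: 5160000 + 40000000 = 45160000 Ω.

45160000 Ω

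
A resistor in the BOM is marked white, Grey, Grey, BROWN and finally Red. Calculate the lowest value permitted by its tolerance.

9682.4 Ω

White → 9 (first significant figure)
Grey → 8 (second significant figure)
Grey → 8 (third significant figure)
Brown → ×10 multiplier
Red → ±2% tolerance
988 × 10 = 9880 Ω
Lowest = 9880 × (1 − 2/100) = 9682.4 Ω.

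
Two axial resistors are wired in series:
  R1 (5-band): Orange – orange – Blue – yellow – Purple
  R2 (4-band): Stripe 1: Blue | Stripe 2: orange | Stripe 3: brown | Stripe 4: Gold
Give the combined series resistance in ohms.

3360630 Ω

R1: orange, orange, blue → 336; yellow ×10^4 → 3360000 Ω.
R2: blue, orange → 63; brown ×10 → 630 Ω.
Series: 3360000 + 630 = 3360630 Ω.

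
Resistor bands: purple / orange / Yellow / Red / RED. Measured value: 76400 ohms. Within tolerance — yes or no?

no

Violet → 7 (first significant figure)
Orange → 3 (second significant figure)
Yellow → 4 (third significant figure)
Red → ×10^2 multiplier
Red → ±2% tolerance
734 × 100 = 73400 Ω
Allowed range: 71932 Ω to 74868 Ω.
76400 ohms lies outside that range.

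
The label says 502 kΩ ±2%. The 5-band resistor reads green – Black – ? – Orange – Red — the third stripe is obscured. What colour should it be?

502000 Ω = 502 × 10^3.
The third band gives digit 2 of the significand, and 2 is red.

red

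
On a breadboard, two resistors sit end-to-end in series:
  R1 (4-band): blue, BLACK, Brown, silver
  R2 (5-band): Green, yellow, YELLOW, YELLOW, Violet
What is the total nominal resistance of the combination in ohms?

R1: blue, black → 60; brown ×10 → 600 Ω.
R2: green, yellow, yellow → 544; yellow ×10^4 → 5440000 Ω.
Series: 600 + 5440000 = 5440600 Ω.

5440600 Ω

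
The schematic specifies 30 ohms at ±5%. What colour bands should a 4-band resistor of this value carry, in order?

30 Ω = 30 × 10^0.
3 → orange
0 → black
Multiplier 10^0 → black.
±5% tolerance → gold.

orange, black, black, gold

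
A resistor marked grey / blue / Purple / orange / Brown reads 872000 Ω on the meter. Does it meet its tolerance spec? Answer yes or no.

yes

Grey → 8 (first significant figure)
Blue → 6 (second significant figure)
Violet → 7 (third significant figure)
Orange → ×10^3 multiplier
Brown → ±1% tolerance
867 × 1000 = 867000 Ω
Allowed range: 858330 Ω to 875670 Ω.
872000 Ω lies inside that range.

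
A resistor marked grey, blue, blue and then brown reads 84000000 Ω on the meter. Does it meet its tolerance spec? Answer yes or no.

no

Grey → 8 (first significant figure)
Blue → 6 (second significant figure)
Blue → ×10^6 multiplier
Brown → ±1% tolerance
86 × 1000000 = 86000000 Ω
Allowed range: 85140000 Ω to 86860000 Ω.
84000000 Ω lies outside that range.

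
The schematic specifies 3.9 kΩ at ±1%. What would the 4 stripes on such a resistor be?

3900 Ω = 39 × 10^2.
3 → orange
9 → white
Multiplier 10^2 → red.
±1% tolerance → brown.

orange, white, red, brown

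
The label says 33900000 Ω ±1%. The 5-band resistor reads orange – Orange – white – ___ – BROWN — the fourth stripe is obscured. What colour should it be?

green

33900000 Ω = 339 × 10^5.
The fourth band is the multiplier, 10^5, which is green.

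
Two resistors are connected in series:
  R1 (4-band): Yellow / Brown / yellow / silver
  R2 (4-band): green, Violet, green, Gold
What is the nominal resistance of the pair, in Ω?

R1: yellow, brown → 41; yellow ×10^4 → 410000 Ω.
R2: green, violet → 57; green ×10^5 → 5700000 Ω.
Series: 410000 + 5700000 = 6110000 Ω.

6110000 Ω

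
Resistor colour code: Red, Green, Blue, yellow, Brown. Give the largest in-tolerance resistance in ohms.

Red → 2 (first significant figure)
Green → 5 (second significant figure)
Blue → 6 (third significant figure)
Yellow → ×10^4 multiplier
Brown → ±1% tolerance
256 × 10000 = 2560000 Ω
Largest = 2560000 × (1 + 1/100) = 2585600 Ω.

2585600 Ω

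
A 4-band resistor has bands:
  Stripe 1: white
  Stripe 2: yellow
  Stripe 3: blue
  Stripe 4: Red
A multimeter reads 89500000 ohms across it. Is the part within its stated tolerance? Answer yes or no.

no

White → 9 (first significant figure)
Yellow → 4 (second significant figure)
Blue → ×10^6 multiplier
Red → ±2% tolerance
94 × 1000000 = 94000000 Ω
Allowed range: 92120000 Ω to 95880000 Ω.
89500000 ohms lies outside that range.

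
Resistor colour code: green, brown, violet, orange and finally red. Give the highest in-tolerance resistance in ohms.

527340 Ω

Green → 5 (first significant figure)
Brown → 1 (second significant figure)
Violet → 7 (third significant figure)
Orange → ×10^3 multiplier
Red → ±2% tolerance
517 × 1000 = 517000 Ω
Highest = 517000 × (1 + 2/100) = 527340 Ω.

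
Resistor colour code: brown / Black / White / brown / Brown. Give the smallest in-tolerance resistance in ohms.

1079.1 Ω

Brown → 1 (first significant figure)
Black → 0 (second significant figure)
White → 9 (third significant figure)
Brown → ×10 multiplier
Brown → ±1% tolerance
109 × 10 = 1090 Ω
Smallest = 1090 × (1 − 1/100) = 1079.1 Ω.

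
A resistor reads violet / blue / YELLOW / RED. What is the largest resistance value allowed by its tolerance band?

Violet → 7 (first significant figure)
Blue → 6 (second significant figure)
Yellow → ×10^4 multiplier
Red → ±2% tolerance
76 × 10000 = 760000 Ω
Largest = 760000 × (1 + 2/100) = 775200 Ω.

775200 Ω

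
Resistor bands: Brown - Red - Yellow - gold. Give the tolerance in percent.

±5%

The last band, gold, is the tolerance band.
Gold corresponds to ±5%.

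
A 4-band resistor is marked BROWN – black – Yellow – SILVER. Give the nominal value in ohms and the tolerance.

100000 Ω ±10%

Brown → 1 (first significant figure)
Black → 0 (second significant figure)
Yellow → ×10^4 multiplier
Silver → ±10% tolerance
10 × 10000 = 100000 Ω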